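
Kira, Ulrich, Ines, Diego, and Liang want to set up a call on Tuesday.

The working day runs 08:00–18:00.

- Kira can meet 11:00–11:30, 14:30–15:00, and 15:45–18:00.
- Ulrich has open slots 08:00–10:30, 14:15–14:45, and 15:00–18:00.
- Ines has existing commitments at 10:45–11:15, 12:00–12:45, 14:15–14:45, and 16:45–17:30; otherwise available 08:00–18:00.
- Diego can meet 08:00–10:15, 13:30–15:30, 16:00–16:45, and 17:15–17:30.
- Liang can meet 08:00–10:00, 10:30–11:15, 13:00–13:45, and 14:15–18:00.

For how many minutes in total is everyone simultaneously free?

Ines free within 08:00–18:00: 08:00–10:45, 11:15–12:00, 12:45–14:15, 14:45–16:45, 17:30–18:00.
Kira ∩ Ulrich: 14:30–14:45, 15:45–18:00.
Kira ∩ Ulrich ∩ Ines: 15:45–16:45, 17:30–18:00.
Kira ∩ Ulrich ∩ Ines ∩ Diego: 16:00–16:45.
Kira ∩ Ulrich ∩ Ines ∩ Diego ∩ Liang: 16:00–16:45.
Total common minutes: 45.

45 minutes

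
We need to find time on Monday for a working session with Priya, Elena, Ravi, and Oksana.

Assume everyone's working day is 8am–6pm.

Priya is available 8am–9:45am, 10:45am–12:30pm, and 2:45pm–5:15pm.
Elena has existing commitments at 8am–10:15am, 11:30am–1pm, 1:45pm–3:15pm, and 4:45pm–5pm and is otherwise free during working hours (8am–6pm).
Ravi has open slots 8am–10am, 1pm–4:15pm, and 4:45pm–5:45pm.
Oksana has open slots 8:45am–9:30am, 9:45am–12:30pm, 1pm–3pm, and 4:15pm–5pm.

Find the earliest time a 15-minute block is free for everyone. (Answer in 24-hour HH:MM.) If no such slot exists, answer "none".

none

Elena free within 08:00–18:00: 10:15–11:30, 13:00–13:45, 15:15–16:45, 17:00–18:00.
Priya ∩ Elena: 10:45–11:30, 15:15–16:45, 17:00–17:15.
Priya ∩ Elena ∩ Ravi: 15:15–16:15, 17:00–17:15.
Priya ∩ Elena ∩ Ravi ∩ Oksana: (none).
Windows ≥ 15 min: (none).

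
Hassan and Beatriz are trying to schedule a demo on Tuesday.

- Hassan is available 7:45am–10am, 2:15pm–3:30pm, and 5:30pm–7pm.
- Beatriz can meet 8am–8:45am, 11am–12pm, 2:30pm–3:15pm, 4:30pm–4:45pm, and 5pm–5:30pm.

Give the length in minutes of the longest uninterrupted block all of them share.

Hassan ∩ Beatriz: 08:00–08:45, 14:30–15:15.
Common window lengths: 45, 45 min; longest is 45.

45 minutes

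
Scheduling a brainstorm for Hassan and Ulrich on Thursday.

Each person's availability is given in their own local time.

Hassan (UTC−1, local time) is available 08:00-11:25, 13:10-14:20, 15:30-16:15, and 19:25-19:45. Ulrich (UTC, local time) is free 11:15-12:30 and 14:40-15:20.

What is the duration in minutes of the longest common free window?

70 minutes

Hassan → UTC: 09:00–12:25, 14:10–15:20, 16:30–17:15, 20:25–20:45.
Ulrich → UTC: 11:15–12:30, 14:40–15:20.
Hassan ∩ Ulrich: 11:15–12:25, 14:40–15:20.
Common window lengths: 70, 40 min; longest is 70.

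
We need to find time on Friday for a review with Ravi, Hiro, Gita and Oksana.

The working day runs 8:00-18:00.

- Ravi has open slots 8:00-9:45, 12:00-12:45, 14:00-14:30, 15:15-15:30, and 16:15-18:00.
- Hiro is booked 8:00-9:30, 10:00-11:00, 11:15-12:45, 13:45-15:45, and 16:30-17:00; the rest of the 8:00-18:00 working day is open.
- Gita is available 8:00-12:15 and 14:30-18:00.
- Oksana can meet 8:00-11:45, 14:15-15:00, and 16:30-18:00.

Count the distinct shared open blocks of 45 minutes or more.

1

Hiro free within 08:00–18:00: 09:30–10:00, 11:00–11:15, 12:45–13:45, 15:45–16:30, 17:00–18:00.
Ravi ∩ Hiro: 09:30–09:45, 16:15–16:30, 17:00–18:00.
Ravi ∩ Hiro ∩ Gita: 09:30–09:45, 16:15–16:30, 17:00–18:00.
Ravi ∩ Hiro ∩ Gita ∩ Oksana: 09:30–09:45, 17:00–18:00.
Windows ≥ 45 min: 17:00–18:00.
That's 1 window.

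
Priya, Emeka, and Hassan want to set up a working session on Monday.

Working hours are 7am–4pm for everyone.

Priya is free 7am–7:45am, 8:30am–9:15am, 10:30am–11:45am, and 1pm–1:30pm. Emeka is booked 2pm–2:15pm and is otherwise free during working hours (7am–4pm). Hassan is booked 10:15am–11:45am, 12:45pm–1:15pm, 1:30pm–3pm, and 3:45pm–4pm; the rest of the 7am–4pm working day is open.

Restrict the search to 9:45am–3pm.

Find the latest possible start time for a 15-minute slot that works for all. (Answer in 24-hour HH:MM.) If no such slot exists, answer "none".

13:15

Emeka free within 07:00–16:00: 07:00–14:00, 14:15–16:00.
Hassan free within 07:00–16:00: 07:00–10:15, 11:45–12:45, 13:15–13:30, 15:00–15:45.
Priya ∩ Emeka: 07:00–07:45, 08:30–09:15, 10:30–11:45, 13:00–13:30.
Priya ∩ Emeka ∩ Hassan: 07:00–07:45, 08:30–09:15, 13:15–13:30.
Restricted to 09:45–15:00: 13:15–13:30.
Windows ≥ 15 min: 13:15–13:30.
Latest start in the last window 13:15–13:30 is 13:30 − 15 min = 13:15.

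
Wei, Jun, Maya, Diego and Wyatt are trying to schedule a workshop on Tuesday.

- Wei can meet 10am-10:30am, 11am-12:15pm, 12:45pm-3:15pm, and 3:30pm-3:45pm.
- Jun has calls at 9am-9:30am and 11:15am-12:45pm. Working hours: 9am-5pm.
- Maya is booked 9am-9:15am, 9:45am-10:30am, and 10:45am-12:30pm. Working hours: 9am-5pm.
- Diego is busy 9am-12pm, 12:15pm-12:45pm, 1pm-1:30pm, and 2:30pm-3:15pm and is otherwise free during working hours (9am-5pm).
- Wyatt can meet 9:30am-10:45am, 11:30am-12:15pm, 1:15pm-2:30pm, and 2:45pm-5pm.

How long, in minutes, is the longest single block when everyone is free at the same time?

Jun free within 09:00–17:00: 09:30–11:15, 12:45–17:00.
Maya free within 09:00–17:00: 09:15–09:45, 10:30–10:45, 12:30–17:00.
Diego free within 09:00–17:00: 12:00–12:15, 12:45–13:00, 13:30–14:30, 15:15–17:00.
Wei ∩ Jun: 10:00–10:30, 11:00–11:15, 12:45–15:15, 15:30–15:45.
Wei ∩ Jun ∩ Maya: 12:45–15:15, 15:30–15:45.
Wei ∩ Jun ∩ Maya ∩ Diego: 12:45–13:00, 13:30–14:30, 15:30–15:45.
Wei ∩ Jun ∩ Maya ∩ Diego ∩ Wyatt: 13:30–14:30, 15:30–15:45.
Common window lengths: 60, 15 min; longest is 60.

60 minutes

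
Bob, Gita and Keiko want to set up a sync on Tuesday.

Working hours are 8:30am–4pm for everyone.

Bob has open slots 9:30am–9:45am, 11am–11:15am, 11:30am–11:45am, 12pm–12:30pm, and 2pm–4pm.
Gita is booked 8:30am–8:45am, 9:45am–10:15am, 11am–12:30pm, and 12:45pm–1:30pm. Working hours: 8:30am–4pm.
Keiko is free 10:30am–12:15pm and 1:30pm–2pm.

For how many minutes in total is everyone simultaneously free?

Gita free within 08:30–16:00: 08:45–09:45, 10:15–11:00, 12:30–12:45, 13:30–16:00.
Bob ∩ Gita: 09:30–09:45, 14:00–16:00.
Bob ∩ Gita ∩ Keiko: (none).
Total common minutes: 0.

0 minutes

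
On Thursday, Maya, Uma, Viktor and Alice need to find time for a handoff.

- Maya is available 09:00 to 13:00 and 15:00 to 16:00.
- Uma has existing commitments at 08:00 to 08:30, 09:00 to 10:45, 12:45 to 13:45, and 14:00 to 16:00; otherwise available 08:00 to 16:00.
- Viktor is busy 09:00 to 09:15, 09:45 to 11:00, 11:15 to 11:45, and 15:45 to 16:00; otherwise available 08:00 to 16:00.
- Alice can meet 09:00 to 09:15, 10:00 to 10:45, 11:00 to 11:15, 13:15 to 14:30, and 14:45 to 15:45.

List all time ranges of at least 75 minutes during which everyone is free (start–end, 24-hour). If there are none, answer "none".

Uma free within 08:00–16:00: 08:30–09:00, 10:45–12:45, 13:45–14:00.
Viktor free within 08:00–16:00: 08:00–09:00, 09:15–09:45, 11:00–11:15, 11:45–15:45.
Maya ∩ Uma: 10:45–12:45.
Maya ∩ Uma ∩ Viktor: 11:00–11:15, 11:45–12:45.
Maya ∩ Uma ∩ Viktor ∩ Alice: 11:00–11:15.
Windows ≥ 75 min: (none).

none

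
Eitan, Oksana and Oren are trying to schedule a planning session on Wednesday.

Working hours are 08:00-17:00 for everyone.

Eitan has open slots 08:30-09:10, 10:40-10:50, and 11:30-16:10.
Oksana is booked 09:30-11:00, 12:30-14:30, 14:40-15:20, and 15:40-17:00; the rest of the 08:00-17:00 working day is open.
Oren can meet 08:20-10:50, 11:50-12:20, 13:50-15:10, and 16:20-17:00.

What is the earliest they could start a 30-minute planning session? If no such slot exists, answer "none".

Oksana free within 08:00–17:00: 08:00–09:30, 11:00–12:30, 14:30–14:40, 15:20–15:40.
Eitan ∩ Oksana: 08:30–09:10, 11:30–12:30, 14:30–14:40, 15:20–15:40.
Eitan ∩ Oksana ∩ Oren: 08:30–09:10, 11:50–12:20, 14:30–14:40.
Windows ≥ 30 min: 08:30–09:10, 11:50–12:20.
Earliest such window starts at 08:30.

08:30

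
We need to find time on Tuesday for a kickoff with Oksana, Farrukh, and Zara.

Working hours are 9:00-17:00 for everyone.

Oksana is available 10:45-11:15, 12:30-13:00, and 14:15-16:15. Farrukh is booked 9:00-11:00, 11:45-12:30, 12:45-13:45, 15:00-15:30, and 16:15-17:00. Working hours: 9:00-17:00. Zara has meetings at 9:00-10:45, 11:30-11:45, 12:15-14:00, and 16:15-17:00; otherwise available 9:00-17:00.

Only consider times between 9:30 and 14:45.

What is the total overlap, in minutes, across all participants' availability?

45 minutes

Farrukh free within 09:00–17:00: 11:00–11:45, 12:30–12:45, 13:45–15:00, 15:30–16:15.
Zara free within 09:00–17:00: 10:45–11:30, 11:45–12:15, 14:00–16:15.
Oksana ∩ Farrukh: 11:00–11:15, 12:30–12:45, 14:15–15:00, 15:30–16:15.
Oksana ∩ Farrukh ∩ Zara: 11:00–11:15, 14:15–15:00, 15:30–16:15.
Restricted to 09:30–14:45: 11:00–11:15, 14:15–14:45.
Total common minutes: 15 + 30 = 45.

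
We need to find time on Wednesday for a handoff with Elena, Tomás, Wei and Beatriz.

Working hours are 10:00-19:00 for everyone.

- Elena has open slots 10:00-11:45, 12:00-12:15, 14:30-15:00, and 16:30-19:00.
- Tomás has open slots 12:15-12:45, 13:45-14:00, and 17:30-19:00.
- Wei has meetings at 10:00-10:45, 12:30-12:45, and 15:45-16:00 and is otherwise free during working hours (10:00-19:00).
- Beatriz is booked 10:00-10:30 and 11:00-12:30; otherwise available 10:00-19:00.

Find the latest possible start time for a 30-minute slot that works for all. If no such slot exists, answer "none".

Wei free within 10:00–19:00: 10:45–12:30, 12:45–15:45, 16:00–19:00.
Beatriz free within 10:00–19:00: 10:30–11:00, 12:30–19:00.
Elena ∩ Tomás: 17:30–19:00.
Elena ∩ Tomás ∩ Wei: 17:30–19:00.
Elena ∩ Tomás ∩ Wei ∩ Beatriz: 17:30–19:00.
Windows ≥ 30 min: 17:30–19:00.
Latest start in the last window 17:30–19:00 is 19:00 − 30 min = 18:30.

18:30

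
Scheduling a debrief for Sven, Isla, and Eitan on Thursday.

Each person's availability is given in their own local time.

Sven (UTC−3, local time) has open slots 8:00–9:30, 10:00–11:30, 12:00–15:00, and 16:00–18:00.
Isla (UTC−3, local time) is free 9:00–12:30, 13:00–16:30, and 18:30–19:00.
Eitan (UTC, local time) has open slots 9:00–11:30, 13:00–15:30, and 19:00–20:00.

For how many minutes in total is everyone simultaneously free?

150 minutes

Sven → UTC: 11:00–12:30, 13:00–14:30, 15:00–18:00, 19:00–21:00.
Isla → UTC: 12:00–15:30, 16:00–19:30, 21:30–22:00.
Eitan → UTC: 09:00–11:30, 13:00–15:30, 19:00–20:00.
Sven ∩ Isla: 12:00–12:30, 13:00–14:30, 15:00–15:30, 16:00–18:00, 19:00–19:30.
Sven ∩ Isla ∩ Eitan: 13:00–14:30, 15:00–15:30, 19:00–19:30.
Total common minutes: 90 + 30 + 30 = 150.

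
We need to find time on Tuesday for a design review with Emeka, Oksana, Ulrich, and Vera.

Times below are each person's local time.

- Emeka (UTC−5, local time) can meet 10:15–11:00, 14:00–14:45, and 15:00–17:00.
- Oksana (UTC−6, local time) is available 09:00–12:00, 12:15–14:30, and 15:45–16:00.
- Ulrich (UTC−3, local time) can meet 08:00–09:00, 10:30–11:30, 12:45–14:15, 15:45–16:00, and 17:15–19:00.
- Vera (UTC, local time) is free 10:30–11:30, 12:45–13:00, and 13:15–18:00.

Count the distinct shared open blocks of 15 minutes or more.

Emeka → UTC: 15:15–16:00, 19:00–19:45, 20:00–22:00.
Oksana → UTC: 15:00–18:00, 18:15–20:30, 21:45–22:00.
Ulrich → UTC: 11:00–12:00, 13:30–14:30, 15:45–17:15, 18:45–19:00, 20:15–22:00.
Vera → UTC: 10:30–11:30, 12:45–13:00, 13:15–18:00.
Emeka ∩ Oksana: 15:15–16:00, 19:00–19:45, 20:00–20:30, 21:45–22:00.
Emeka ∩ Oksana ∩ Ulrich: 15:45–16:00, 20:15–20:30, 21:45–22:00.
Emeka ∩ Oksana ∩ Ulrich ∩ Vera: 15:45–16:00.
Windows ≥ 15 min: 15:45–16:00.
That's 1 window.

1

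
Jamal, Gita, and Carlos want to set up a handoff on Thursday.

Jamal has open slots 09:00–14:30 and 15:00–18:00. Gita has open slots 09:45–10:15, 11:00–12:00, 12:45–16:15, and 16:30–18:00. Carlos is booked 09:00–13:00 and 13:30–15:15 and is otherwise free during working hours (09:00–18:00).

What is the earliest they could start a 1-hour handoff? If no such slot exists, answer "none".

15:15

Carlos free within 09:00–18:00: 13:00–13:30, 15:15–18:00.
Jamal ∩ Gita: 09:45–10:15, 11:00–12:00, 12:45–14:30, 15:00–16:15, 16:30–18:00.
Jamal ∩ Gita ∩ Carlos: 13:00–13:30, 15:15–16:15, 16:30–18:00.
Windows ≥ 60 min: 15:15–16:15, 16:30–18:00.
Earliest such window starts at 15:15.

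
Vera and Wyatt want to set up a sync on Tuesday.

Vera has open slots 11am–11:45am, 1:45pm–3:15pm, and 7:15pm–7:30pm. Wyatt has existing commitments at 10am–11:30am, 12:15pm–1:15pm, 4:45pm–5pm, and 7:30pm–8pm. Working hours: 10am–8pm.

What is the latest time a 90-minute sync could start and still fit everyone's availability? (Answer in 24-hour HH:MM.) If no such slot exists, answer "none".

Wyatt free within 10:00–20:00: 11:30–12:15, 13:15–16:45, 17:00–19:30.
Vera ∩ Wyatt: 11:30–11:45, 13:45–15:15, 19:15–19:30.
Windows ≥ 90 min: 13:45–15:15.
Latest start in the last window 13:45–15:15 is 15:15 − 90 min = 13:45.

13:45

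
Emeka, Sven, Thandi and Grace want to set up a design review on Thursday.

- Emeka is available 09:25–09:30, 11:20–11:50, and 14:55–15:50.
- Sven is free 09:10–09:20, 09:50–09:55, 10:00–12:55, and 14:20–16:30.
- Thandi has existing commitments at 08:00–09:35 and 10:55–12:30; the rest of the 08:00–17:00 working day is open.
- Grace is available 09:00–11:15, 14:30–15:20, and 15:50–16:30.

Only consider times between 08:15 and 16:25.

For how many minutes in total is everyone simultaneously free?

Thandi free within 08:00–17:00: 09:35–10:55, 12:30–17:00.
Emeka ∩ Sven: 11:20–11:50, 14:55–15:50.
Emeka ∩ Sven ∩ Thandi: 14:55–15:50.
Emeka ∩ Sven ∩ Thandi ∩ Grace: 14:55–15:20.
Restricted to 08:15–16:25: 14:55–15:20.
Total common minutes: 25.

25 minutes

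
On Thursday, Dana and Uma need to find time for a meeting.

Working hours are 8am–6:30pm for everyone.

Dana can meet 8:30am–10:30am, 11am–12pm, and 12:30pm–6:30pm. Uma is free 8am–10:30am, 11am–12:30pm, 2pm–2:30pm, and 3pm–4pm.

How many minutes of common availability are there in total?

270 minutes

Dana ∩ Uma: 08:30–10:30, 11:00–12:00, 14:00–14:30, 15:00–16:00.
Total common minutes: 120 + 60 + 30 + 60 = 270.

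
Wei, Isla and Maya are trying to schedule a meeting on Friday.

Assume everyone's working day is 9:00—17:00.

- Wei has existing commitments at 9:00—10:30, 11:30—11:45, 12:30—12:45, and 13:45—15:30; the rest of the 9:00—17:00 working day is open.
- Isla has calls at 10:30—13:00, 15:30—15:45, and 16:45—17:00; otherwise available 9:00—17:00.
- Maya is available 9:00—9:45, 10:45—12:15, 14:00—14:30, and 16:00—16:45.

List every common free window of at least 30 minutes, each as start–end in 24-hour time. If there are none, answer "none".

Wei free within 09:00–17:00: 10:30–11:30, 11:45–12:30, 12:45–13:45, 15:30–17:00.
Isla free within 09:00–17:00: 09:00–10:30, 13:00–15:30, 15:45–16:45.
Wei ∩ Isla: 13:00–13:45, 15:45–16:45.
Wei ∩ Isla ∩ Maya: 16:00–16:45.
Windows ≥ 30 min: 16:00–16:45.

16:00–16:45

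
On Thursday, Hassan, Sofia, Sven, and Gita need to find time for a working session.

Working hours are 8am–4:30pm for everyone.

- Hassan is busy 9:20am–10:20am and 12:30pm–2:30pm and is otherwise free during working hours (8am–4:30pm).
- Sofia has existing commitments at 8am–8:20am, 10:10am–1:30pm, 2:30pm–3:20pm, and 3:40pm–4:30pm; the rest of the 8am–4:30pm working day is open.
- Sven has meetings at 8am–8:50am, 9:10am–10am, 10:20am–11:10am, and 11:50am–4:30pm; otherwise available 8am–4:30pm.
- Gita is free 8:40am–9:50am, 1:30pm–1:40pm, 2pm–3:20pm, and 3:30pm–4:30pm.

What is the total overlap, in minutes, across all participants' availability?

Hassan free within 08:00–16:30: 08:00–09:20, 10:20–12:30, 14:30–16:30.
Sofia free within 08:00–16:30: 08:20–10:10, 13:30–14:30, 15:20–15:40.
Sven free within 08:00–16:30: 08:50–09:10, 10:00–10:20, 11:10–11:50.
Hassan ∩ Sofia: 08:20–09:20, 15:20–15:40.
Hassan ∩ Sofia ∩ Sven: 08:50–09:10.
Hassan ∩ Sofia ∩ Sven ∩ Gita: 08:50–09:10.
Total common minutes: 20.

20 minutes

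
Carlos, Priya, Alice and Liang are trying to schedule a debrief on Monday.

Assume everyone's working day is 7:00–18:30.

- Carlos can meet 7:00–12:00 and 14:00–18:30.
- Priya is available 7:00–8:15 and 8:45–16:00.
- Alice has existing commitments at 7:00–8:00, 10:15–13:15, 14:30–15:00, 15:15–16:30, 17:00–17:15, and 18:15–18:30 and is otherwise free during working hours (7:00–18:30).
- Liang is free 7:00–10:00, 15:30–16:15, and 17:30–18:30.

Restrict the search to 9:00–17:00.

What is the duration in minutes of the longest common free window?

Alice free within 07:00–18:30: 08:00–10:15, 13:15–14:30, 15:00–15:15, 16:30–17:00, 17:15–18:15.
Carlos ∩ Priya: 07:00–08:15, 08:45–12:00, 14:00–16:00.
Carlos ∩ Priya ∩ Alice: 08:00–08:15, 08:45–10:15, 14:00–14:30, 15:00–15:15.
Carlos ∩ Priya ∩ Alice ∩ Liang: 08:00–08:15, 08:45–10:00.
Restricted to 09:00–17:00: 09:00–10:00.
Single common window of 60 minutes.

60 minutes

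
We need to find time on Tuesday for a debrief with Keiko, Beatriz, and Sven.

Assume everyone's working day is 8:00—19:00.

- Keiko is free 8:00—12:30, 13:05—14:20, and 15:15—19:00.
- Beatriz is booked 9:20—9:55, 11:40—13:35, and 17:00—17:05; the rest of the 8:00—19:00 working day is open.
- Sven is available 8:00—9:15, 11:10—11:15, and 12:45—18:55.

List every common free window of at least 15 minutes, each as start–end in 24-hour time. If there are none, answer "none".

08:00–09:15, 13:35–14:20, 15:15–17:00, 17:05–18:55

Beatriz free within 08:00–19:00: 08:00–09:20, 09:55–11:40, 13:35–17:00, 17:05–19:00.
Keiko ∩ Beatriz: 08:00–09:20, 09:55–11:40, 13:35–14:20, 15:15–17:00, 17:05–19:00.
Keiko ∩ Beatriz ∩ Sven: 08:00–09:15, 11:10–11:15, 13:35–14:20, 15:15–17:00, 17:05–18:55.
Windows ≥ 15 min: 08:00–09:15, 13:35–14:20, 15:15–17:00, 17:05–18:55.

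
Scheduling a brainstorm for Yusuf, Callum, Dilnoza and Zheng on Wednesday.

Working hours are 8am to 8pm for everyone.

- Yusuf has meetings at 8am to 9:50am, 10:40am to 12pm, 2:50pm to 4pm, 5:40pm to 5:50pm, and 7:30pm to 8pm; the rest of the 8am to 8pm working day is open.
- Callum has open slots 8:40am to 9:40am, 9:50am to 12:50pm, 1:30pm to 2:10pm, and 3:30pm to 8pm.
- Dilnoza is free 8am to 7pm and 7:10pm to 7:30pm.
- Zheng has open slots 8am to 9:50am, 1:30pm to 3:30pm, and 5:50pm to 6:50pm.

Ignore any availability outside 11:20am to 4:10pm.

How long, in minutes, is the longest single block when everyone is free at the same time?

Yusuf free within 08:00–20:00: 09:50–10:40, 12:00–14:50, 16:00–17:40, 17:50–19:30.
Yusuf ∩ Callum: 09:50–10:40, 12:00–12:50, 13:30–14:10, 16:00–17:40, 17:50–19:30.
Yusuf ∩ Callum ∩ Dilnoza: 09:50–10:40, 12:00–12:50, 13:30–14:10, 16:00–17:40, 17:50–19:00, 19:10–19:30.
Yusuf ∩ Callum ∩ Dilnoza ∩ Zheng: 13:30–14:10, 17:50–18:50.
Restricted to 11:20–16:10: 13:30–14:10.
Single common window of 40 minutes.

40 minutes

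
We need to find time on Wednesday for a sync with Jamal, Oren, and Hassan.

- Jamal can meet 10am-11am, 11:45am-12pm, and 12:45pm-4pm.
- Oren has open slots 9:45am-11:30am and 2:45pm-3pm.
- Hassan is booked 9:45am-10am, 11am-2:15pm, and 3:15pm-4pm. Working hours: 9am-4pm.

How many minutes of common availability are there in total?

Hassan free within 09:00–16:00: 09:00–09:45, 10:00–11:00, 14:15–15:15.
Jamal ∩ Oren: 10:00–11:00, 14:45–15:00.
Jamal ∩ Oren ∩ Hassan: 10:00–11:00, 14:45–15:00.
Total common minutes: 60 + 15 = 75.

75 minutes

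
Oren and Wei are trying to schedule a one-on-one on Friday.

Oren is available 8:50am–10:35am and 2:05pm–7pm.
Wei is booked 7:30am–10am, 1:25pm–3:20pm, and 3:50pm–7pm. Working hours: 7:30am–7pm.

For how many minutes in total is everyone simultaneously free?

65 minutes

Wei free within 07:30–19:00: 10:00–13:25, 15:20–15:50.
Oren ∩ Wei: 10:00–10:35, 15:20–15:50.
Total common minutes: 35 + 30 = 65.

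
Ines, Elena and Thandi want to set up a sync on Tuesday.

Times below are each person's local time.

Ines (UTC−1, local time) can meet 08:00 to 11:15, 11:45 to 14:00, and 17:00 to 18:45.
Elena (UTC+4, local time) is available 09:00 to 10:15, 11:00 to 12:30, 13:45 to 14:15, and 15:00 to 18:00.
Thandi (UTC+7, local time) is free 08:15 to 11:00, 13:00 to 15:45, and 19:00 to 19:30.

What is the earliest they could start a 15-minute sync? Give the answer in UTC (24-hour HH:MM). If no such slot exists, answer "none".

12:00

Ines → UTC: 09:00–12:15, 12:45–15:00, 18:00–19:45.
Elena → UTC: 05:00–06:15, 07:00–08:30, 09:45–10:15, 11:00–14:00.
Thandi → UTC: 01:15–04:00, 06:00–08:45, 12:00–12:30.
Ines ∩ Elena: 09:45–10:15, 11:00–12:15, 12:45–14:00.
Ines ∩ Elena ∩ Thandi: 12:00–12:15.
Windows ≥ 15 min: 12:00–12:15.
Earliest such window starts at 12:00.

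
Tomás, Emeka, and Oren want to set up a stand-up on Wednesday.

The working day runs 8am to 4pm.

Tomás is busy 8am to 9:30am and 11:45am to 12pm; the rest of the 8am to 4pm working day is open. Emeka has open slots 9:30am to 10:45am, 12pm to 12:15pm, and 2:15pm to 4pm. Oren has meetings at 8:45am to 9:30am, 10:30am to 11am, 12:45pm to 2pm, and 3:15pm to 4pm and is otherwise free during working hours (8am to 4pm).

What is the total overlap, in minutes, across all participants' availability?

135 minutes

Tomás free within 08:00–16:00: 09:30–11:45, 12:00–16:00.
Oren free within 08:00–16:00: 08:00–08:45, 09:30–10:30, 11:00–12:45, 14:00–15:15.
Tomás ∩ Emeka: 09:30–10:45, 12:00–12:15, 14:15–16:00.
Tomás ∩ Emeka ∩ Oren: 09:30–10:30, 12:00–12:15, 14:15–15:15.
Total common minutes: 60 + 15 + 60 = 135.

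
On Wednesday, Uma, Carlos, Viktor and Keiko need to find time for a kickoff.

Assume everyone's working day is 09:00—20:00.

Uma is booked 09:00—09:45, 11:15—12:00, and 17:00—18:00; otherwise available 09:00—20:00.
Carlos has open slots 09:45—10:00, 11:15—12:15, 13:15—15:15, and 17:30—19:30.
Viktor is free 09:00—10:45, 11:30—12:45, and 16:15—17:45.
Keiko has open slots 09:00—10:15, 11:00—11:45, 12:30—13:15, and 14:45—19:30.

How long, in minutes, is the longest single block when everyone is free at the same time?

Uma free within 09:00–20:00: 09:45–11:15, 12:00–17:00, 18:00–20:00.
Uma ∩ Carlos: 09:45–10:00, 12:00–12:15, 13:15–15:15, 18:00–19:30.
Uma ∩ Carlos ∩ Viktor: 09:45–10:00, 12:00–12:15.
Uma ∩ Carlos ∩ Viktor ∩ Keiko: 09:45–10:00.
Single common window of 15 minutes.

15 minutes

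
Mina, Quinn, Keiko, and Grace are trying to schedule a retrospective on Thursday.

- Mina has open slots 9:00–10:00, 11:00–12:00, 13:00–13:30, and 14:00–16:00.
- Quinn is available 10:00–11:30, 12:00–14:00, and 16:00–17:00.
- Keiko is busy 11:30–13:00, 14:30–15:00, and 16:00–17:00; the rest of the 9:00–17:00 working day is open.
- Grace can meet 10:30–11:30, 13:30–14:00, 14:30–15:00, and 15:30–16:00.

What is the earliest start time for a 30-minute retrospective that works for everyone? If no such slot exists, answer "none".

Keiko free within 09:00–17:00: 09:00–11:30, 13:00–14:30, 15:00–16:00.
Mina ∩ Quinn: 11:00–11:30, 13:00–13:30.
Mina ∩ Quinn ∩ Keiko: 11:00–11:30, 13:00–13:30.
Mina ∩ Quinn ∩ Keiko ∩ Grace: 11:00–11:30.
Windows ≥ 30 min: 11:00–11:30.
Earliest such window starts at 11:00.

11:00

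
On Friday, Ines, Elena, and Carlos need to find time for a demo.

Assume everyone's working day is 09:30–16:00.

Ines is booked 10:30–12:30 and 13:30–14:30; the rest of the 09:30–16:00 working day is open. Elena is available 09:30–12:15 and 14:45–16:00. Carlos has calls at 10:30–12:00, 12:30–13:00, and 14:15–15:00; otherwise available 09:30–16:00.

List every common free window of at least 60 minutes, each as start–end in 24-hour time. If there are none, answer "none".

09:30–10:30, 15:00–16:00

Ines free within 09:30–16:00: 09:30–10:30, 12:30–13:30, 14:30–16:00.
Carlos free within 09:30–16:00: 09:30–10:30, 12:00–12:30, 13:00–14:15, 15:00–16:00.
Ines ∩ Elena: 09:30–10:30, 14:45–16:00.
Ines ∩ Elena ∩ Carlos: 09:30–10:30, 15:00–16:00.
Windows ≥ 60 min: 09:30–10:30, 15:00–16:00.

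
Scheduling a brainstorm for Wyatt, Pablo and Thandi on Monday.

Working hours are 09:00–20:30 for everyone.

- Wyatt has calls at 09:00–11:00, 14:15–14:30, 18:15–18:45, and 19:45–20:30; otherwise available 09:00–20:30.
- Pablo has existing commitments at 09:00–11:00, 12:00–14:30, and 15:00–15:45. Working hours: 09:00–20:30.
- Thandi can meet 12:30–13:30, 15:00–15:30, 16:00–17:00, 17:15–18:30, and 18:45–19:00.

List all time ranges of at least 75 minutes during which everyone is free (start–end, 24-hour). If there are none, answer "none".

none

Wyatt free within 09:00–20:30: 11:00–14:15, 14:30–18:15, 18:45–19:45.
Pablo free within 09:00–20:30: 11:00–12:00, 14:30–15:00, 15:45–20:30.
Wyatt ∩ Pablo: 11:00–12:00, 14:30–15:00, 15:45–18:15, 18:45–19:45.
Wyatt ∩ Pablo ∩ Thandi: 16:00–17:00, 17:15–18:15, 18:45–19:00.
Windows ≥ 75 min: (none).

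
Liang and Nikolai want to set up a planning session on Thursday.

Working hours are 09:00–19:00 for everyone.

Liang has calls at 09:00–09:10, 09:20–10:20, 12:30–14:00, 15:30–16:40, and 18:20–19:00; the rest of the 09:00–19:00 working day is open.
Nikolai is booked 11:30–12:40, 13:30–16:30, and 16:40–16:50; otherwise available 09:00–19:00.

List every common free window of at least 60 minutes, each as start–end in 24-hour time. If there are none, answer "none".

Liang free within 09:00–19:00: 09:10–09:20, 10:20–12:30, 14:00–15:30, 16:40–18:20.
Nikolai free within 09:00–19:00: 09:00–11:30, 12:40–13:30, 16:30–16:40, 16:50–19:00.
Liang ∩ Nikolai: 09:10–09:20, 10:20–11:30, 16:50–18:20.
Windows ≥ 60 min: 10:20–11:30, 16:50–18:20.

10:20–11:30, 16:50–18:20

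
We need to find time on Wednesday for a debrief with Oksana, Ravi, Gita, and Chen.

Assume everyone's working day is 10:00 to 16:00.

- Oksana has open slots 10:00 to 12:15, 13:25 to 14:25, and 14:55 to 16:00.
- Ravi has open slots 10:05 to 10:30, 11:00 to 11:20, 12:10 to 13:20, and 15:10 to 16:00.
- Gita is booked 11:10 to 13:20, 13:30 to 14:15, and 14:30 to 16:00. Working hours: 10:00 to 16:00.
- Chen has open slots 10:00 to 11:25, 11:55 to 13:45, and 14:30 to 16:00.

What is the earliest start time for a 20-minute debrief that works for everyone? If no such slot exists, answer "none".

Gita free within 10:00–16:00: 10:00–11:10, 13:20–13:30, 14:15–14:30.
Oksana ∩ Ravi: 10:05–10:30, 11:00–11:20, 12:10–12:15, 15:10–16:00.
Oksana ∩ Ravi ∩ Gita: 10:05–10:30, 11:00–11:10.
Oksana ∩ Ravi ∩ Gita ∩ Chen: 10:05–10:30, 11:00–11:10.
Windows ≥ 20 min: 10:05–10:30.
Earliest such window starts at 10:05.

10:05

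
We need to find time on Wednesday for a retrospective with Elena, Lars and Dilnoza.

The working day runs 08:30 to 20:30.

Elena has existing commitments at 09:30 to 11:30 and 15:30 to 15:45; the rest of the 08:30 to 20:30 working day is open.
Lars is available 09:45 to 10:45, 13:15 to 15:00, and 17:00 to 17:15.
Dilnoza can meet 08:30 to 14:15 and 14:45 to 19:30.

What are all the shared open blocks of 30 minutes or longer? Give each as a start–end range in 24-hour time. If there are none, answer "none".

Elena free within 08:30–20:30: 08:30–09:30, 11:30–15:30, 15:45–20:30.
Elena ∩ Lars: 13:15–15:00, 17:00–17:15.
Elena ∩ Lars ∩ Dilnoza: 13:15–14:15, 14:45–15:00, 17:00–17:15.
Windows ≥ 30 min: 13:15–14:15.

13:15–14:15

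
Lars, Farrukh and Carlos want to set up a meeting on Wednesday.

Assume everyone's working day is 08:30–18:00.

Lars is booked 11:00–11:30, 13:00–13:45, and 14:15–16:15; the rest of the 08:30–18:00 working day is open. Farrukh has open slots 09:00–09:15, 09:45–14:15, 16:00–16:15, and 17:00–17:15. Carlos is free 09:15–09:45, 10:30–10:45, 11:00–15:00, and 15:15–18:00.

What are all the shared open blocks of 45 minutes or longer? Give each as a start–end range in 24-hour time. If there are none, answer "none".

Lars free within 08:30–18:00: 08:30–11:00, 11:30–13:00, 13:45–14:15, 16:15–18:00.
Lars ∩ Farrukh: 09:00–09:15, 09:45–11:00, 11:30–13:00, 13:45–14:15, 17:00–17:15.
Lars ∩ Farrukh ∩ Carlos: 10:30–10:45, 11:30–13:00, 13:45–14:15, 17:00–17:15.
Windows ≥ 45 min: 11:30–13:00.

11:30–13:00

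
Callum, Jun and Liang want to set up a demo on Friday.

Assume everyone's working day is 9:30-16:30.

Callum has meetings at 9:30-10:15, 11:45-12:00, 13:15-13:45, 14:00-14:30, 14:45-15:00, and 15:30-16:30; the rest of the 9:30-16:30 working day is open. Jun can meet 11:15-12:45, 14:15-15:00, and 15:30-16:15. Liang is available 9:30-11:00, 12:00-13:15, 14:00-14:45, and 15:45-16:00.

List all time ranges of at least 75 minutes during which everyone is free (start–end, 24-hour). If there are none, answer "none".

Callum free within 09:30–16:30: 10:15–11:45, 12:00–13:15, 13:45–14:00, 14:30–14:45, 15:00–15:30.
Callum ∩ Jun: 11:15–11:45, 12:00–12:45, 14:30–14:45.
Callum ∩ Jun ∩ Liang: 12:00–12:45, 14:30–14:45.
Windows ≥ 75 min: (none).

none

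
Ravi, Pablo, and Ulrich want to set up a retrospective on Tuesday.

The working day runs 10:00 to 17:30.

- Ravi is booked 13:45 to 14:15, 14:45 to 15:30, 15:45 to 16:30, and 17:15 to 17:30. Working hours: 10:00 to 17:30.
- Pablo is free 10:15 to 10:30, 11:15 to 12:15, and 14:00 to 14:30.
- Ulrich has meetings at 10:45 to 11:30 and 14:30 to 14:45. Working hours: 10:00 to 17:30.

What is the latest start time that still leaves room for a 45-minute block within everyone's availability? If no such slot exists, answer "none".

11:30

Ravi free within 10:00–17:30: 10:00–13:45, 14:15–14:45, 15:30–15:45, 16:30–17:15.
Ulrich free within 10:00–17:30: 10:00–10:45, 11:30–14:30, 14:45–17:30.
Ravi ∩ Pablo: 10:15–10:30, 11:15–12:15, 14:15–14:30.
Ravi ∩ Pablo ∩ Ulrich: 10:15–10:30, 11:30–12:15, 14:15–14:30.
Windows ≥ 45 min: 11:30–12:15.
Latest start in the last window 11:30–12:15 is 12:15 − 45 min = 11:30.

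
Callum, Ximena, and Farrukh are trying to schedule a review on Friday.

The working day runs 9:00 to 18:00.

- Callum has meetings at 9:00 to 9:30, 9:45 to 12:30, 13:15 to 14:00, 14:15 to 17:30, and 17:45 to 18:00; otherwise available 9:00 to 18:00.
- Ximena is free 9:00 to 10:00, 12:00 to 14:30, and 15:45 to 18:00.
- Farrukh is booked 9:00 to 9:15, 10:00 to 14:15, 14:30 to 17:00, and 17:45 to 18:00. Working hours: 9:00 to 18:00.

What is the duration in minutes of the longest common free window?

Callum free within 09:00–18:00: 09:30–09:45, 12:30–13:15, 14:00–14:15, 17:30–17:45.
Farrukh free within 09:00–18:00: 09:15–10:00, 14:15–14:30, 17:00–17:45.
Callum ∩ Ximena: 09:30–09:45, 12:30–13:15, 14:00–14:15, 17:30–17:45.
Callum ∩ Ximena ∩ Farrukh: 09:30–09:45, 17:30–17:45.
Common window lengths: 15, 15 min; longest is 15.

15 minutes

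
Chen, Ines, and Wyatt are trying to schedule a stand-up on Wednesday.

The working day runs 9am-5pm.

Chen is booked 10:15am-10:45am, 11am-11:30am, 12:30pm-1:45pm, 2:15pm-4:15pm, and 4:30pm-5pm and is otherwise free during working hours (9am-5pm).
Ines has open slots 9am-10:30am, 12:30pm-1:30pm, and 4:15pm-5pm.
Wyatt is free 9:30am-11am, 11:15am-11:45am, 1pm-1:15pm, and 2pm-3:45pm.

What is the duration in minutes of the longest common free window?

Chen free within 09:00–17:00: 09:00–10:15, 10:45–11:00, 11:30–12:30, 13:45–14:15, 16:15–16:30.
Chen ∩ Ines: 09:00–10:15, 16:15–16:30.
Chen ∩ Ines ∩ Wyatt: 09:30–10:15.
Single common window of 45 minutes.

45 minutes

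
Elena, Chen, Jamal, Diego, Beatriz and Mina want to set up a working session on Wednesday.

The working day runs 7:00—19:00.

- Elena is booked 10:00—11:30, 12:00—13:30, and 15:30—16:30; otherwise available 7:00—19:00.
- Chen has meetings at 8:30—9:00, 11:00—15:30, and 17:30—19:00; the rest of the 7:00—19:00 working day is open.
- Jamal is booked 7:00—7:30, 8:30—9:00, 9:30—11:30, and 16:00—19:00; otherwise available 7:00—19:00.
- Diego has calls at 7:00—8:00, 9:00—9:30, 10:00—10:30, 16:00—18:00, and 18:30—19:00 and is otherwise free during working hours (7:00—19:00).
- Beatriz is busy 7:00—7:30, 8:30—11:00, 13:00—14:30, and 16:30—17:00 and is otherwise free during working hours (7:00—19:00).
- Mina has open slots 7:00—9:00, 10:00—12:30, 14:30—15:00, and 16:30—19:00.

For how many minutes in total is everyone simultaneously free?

30 minutes

Elena free within 07:00–19:00: 07:00–10:00, 11:30–12:00, 13:30–15:30, 16:30–19:00.
Chen free within 07:00–19:00: 07:00–08:30, 09:00–11:00, 15:30–17:30.
Jamal free within 07:00–19:00: 07:30–08:30, 09:00–09:30, 11:30–16:00.
Diego free within 07:00–19:00: 08:00–09:00, 09:30–10:00, 10:30–16:00, 18:00–18:30.
Beatriz free within 07:00–19:00: 07:30–08:30, 11:00–13:00, 14:30–16:30, 17:00–19:00.
Elena ∩ Chen: 07:00–08:30, 09:00–10:00, 16:30–17:30.
Elena ∩ Chen ∩ Jamal: 07:30–08:30, 09:00–09:30.
Elena ∩ Chen ∩ Jamal ∩ Diego: 08:00–08:30.
Elena ∩ Chen ∩ Jamal ∩ Diego ∩ Beatriz: 08:00–08:30.
Elena ∩ Chen ∩ Jamal ∩ Diego ∩ Beatriz ∩ Mina: 08:00–08:30.
Total common minutes: 30.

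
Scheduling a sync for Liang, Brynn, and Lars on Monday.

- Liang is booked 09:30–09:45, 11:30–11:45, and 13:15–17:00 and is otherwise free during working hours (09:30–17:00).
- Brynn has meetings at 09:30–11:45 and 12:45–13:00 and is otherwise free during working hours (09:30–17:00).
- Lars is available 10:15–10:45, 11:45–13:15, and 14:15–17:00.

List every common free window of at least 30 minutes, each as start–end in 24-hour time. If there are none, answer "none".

Liang free within 09:30–17:00: 09:45–11:30, 11:45–13:15.
Brynn free within 09:30–17:00: 11:45–12:45, 13:00–17:00.
Liang ∩ Brynn: 11:45–12:45, 13:00–13:15.
Liang ∩ Brynn ∩ Lars: 11:45–12:45, 13:00–13:15.
Windows ≥ 30 min: 11:45–12:45.

11:45–12:45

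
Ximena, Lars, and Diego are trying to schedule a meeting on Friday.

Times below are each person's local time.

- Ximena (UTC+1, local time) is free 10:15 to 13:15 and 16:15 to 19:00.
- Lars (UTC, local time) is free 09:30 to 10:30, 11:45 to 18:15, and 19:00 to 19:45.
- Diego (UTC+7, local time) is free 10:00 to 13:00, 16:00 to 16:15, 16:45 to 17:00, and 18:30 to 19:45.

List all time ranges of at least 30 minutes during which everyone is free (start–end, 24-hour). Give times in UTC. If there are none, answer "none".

11:45–12:15

Ximena → UTC: 09:15–12:15, 15:15–18:00.
Lars → UTC: 09:30–10:30, 11:45–18:15, 19:00–19:45.
Diego → UTC: 03:00–06:00, 09:00–09:15, 09:45–10:00, 11:30–12:45.
Ximena ∩ Lars: 09:30–10:30, 11:45–12:15, 15:15–18:00.
Ximena ∩ Lars ∩ Diego: 09:45–10:00, 11:45–12:15.
Windows ≥ 30 min: 11:45–12:15.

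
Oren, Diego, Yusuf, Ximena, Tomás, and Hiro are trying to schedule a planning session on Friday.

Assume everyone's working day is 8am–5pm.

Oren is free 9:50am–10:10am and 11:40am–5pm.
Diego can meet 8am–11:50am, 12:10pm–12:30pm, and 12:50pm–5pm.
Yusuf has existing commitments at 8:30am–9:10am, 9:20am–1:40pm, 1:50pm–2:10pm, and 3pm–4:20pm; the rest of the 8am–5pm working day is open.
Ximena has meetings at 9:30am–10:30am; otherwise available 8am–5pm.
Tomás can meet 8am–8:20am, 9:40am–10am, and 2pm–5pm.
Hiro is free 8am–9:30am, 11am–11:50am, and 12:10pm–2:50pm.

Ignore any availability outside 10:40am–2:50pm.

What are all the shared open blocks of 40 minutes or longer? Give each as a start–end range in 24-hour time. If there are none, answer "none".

Yusuf free within 08:00–17:00: 08:00–08:30, 09:10–09:20, 13:40–13:50, 14:10–15:00, 16:20–17:00.
Ximena free within 08:00–17:00: 08:00–09:30, 10:30–17:00.
Oren ∩ Diego: 09:50–10:10, 11:40–11:50, 12:10–12:30, 12:50–17:00.
Oren ∩ Diego ∩ Yusuf: 13:40–13:50, 14:10–15:00, 16:20–17:00.
Oren ∩ Diego ∩ Yusuf ∩ Ximena: 13:40–13:50, 14:10–15:00, 16:20–17:00.
Oren ∩ Diego ∩ Yusuf ∩ Ximena ∩ Tomás: 14:10–15:00, 16:20–17:00.
Oren ∩ Diego ∩ Yusuf ∩ Ximena ∩ Tomás ∩ Hiro: 14:10–14:50.
Restricted to 10:40–14:50: 14:10–14:50.
Windows ≥ 40 min: 14:10–14:50.

14:10–14:50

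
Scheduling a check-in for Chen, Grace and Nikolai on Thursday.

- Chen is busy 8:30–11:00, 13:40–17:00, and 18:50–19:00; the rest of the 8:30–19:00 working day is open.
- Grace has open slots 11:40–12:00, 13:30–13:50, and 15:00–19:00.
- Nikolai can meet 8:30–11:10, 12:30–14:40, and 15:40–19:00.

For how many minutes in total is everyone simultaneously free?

120 minutes

Chen free within 08:30–19:00: 11:00–13:40, 17:00–18:50.
Chen ∩ Grace: 11:40–12:00, 13:30–13:40, 17:00–18:50.
Chen ∩ Grace ∩ Nikolai: 13:30–13:40, 17:00–18:50.
Total common minutes: 10 + 110 = 120.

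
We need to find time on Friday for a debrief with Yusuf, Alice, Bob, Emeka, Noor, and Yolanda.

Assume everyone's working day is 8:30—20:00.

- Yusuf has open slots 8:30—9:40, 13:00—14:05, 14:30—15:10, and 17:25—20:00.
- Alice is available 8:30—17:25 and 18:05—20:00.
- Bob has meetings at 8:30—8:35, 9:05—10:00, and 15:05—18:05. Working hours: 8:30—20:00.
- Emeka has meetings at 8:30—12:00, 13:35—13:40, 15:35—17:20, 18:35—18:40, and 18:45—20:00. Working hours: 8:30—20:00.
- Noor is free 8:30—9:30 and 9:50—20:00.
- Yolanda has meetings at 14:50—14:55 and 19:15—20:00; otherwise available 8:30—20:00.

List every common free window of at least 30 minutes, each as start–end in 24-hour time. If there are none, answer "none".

13:00–13:35, 18:05–18:35

Bob free within 08:30–20:00: 08:35–09:05, 10:00–15:05, 18:05–20:00.
Emeka free within 08:30–20:00: 12:00–13:35, 13:40–15:35, 17:20–18:35, 18:40–18:45.
Yolanda free within 08:30–20:00: 08:30–14:50, 14:55–19:15.
Yusuf ∩ Alice: 08:30–09:40, 13:00–14:05, 14:30–15:10, 18:05–20:00.
Yusuf ∩ Alice ∩ Bob: 08:35–09:05, 13:00–14:05, 14:30–15:05, 18:05–20:00.
Yusuf ∩ Alice ∩ Bob ∩ Emeka: 13:00–13:35, 13:40–14:05, 14:30–15:05, 18:05–18:35, 18:40–18:45.
Yusuf ∩ Alice ∩ Bob ∩ Emeka ∩ Noor: 13:00–13:35, 13:40–14:05, 14:30–15:05, 18:05–18:35, 18:40–18:45.
Yusuf ∩ Alice ∩ Bob ∩ Emeka ∩ Noor ∩ Yolanda: 13:00–13:35, 13:40–14:05, 14:30–14:50, 14:55–15:05, 18:05–18:35, 18:40–18:45.
Windows ≥ 30 min: 13:00–13:35, 18:05–18:35.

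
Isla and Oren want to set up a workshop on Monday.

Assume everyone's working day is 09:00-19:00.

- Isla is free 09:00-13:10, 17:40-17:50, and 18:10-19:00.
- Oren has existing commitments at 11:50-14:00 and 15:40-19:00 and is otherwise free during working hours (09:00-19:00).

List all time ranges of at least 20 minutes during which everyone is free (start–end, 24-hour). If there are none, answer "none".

Oren free within 09:00–19:00: 09:00–11:50, 14:00–15:40.
Isla ∩ Oren: 09:00–11:50.
Windows ≥ 20 min: 09:00–11:50.

09:00–11:50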